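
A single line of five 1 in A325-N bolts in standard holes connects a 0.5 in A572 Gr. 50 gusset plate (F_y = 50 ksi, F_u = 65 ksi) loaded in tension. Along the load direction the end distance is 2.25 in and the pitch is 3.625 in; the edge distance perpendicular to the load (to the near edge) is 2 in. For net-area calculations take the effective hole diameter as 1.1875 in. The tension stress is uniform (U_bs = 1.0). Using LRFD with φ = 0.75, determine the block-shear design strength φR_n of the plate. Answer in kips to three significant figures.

201 kips

Shear plane L_v = 2.25 + 4·3.625 = 16.75 in; A_gv = 16.75 × 0.5 = 8.375 in².
A_nv = (16.75 − 4.5·1.1875) × 0.5 = 5.703 in².
A_nt = (2 − 0.5·1.1875) × 0.5 = 0.7031 in².
0.6 F_u A_nv = 222.4 kips; 0.6 F_y A_gv = 251.2 kips → shear rupture governs the shear term.
R_n = 222.4 + 1.0 × 65 × 0.7031 = 268.1 kips.
Design strength φR_n = 0.75 × 268.1 = 201 kips.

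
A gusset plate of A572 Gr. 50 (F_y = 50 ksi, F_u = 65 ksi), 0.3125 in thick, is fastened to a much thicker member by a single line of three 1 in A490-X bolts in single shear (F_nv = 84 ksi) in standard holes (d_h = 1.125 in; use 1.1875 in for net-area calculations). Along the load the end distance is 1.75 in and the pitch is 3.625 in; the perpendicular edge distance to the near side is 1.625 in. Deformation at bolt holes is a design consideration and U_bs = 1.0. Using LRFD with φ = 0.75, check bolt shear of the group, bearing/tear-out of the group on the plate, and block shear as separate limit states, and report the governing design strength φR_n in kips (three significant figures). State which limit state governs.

70.8 kips (block shear governs)

Bolt shear: A_b = π·1²/4 = 0.7854 in²; R_n = 84 × 0.7854 × 3 × 1 = 197.9 kips → 0.75 × 197.9 = 148 kips.
Bearing: edge l_c = 1.188, r_n = 28.95 kips; interior l_c = 2.5, r_n = 48.75 kips; R_n = 28.95 + 2·48.75 = 126.4 kips → 94.8 kips.
Block shear: A_gv = 2.812, A_nv = 1.885, A_nt = 0.3223 in²; R_n = min(0.6F_uA_nv, 0.6F_yA_gv) + U_bs·F_u·A_nt = 94.45 kips → 70.8 kips.
Block shear governs: 70.8 kips.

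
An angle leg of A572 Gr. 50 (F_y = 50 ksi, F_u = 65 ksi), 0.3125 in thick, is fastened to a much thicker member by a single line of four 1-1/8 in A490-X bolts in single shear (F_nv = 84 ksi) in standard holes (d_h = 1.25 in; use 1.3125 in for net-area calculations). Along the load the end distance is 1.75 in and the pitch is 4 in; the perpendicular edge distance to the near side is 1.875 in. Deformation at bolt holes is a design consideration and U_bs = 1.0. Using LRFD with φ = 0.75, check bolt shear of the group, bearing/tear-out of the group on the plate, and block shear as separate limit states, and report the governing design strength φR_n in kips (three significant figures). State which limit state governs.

102 kips (block shear governs)

Bolt shear: A_b = π·1.125²/4 = 0.994 in²; R_n = 84 × 0.994 × 4 × 1 = 334 kips → 0.75 × 334 = 250 kips.
Bearing: edge l_c = 1.125, r_n = 27.42 kips; interior l_c = 2.75, r_n = 54.84 kips; R_n = 27.42 + 3·54.84 = 192 kips → 144 kips.
Block shear: A_gv = 4.297, A_nv = 2.861, A_nt = 0.3809 in²; R_n = min(0.6F_uA_nv, 0.6F_yA_gv) + U_bs·F_u·A_nt = 136.3 kips → 102 kips.
Block shear governs: 102 kips.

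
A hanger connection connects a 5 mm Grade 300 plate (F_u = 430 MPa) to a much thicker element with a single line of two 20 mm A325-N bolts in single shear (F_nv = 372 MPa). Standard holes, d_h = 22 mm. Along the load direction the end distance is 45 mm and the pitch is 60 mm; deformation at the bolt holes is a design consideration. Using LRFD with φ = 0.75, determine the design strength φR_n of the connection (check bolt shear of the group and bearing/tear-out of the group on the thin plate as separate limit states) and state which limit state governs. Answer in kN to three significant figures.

Bolt shear: A_b = π·20²/4 = 314.2 mm²; R_n = 372 × 314.2 × 2 × 1 / 1000 = 233.7 kN → 0.75 × 233.7 = 175 kN.
Bearing (1.2 l_c t F_u ≤ 2.4 d t F_u): upper limit = 2.4·20·5·430 / 1000 = 103.2 kN.
  Edge l_c = 45 − 22/2 = 34 → r_n = 87.72 kN; interior l_c = 60 − 22 = 38 → r_n = 98.04 kN.
  R_n,bearing = 1·87.72 + 1·98.04 = 185.8 kN → 0.75 × 185.8 = 139 kN.
Bearing governs: 139 kN.

139 kN (bearing governs)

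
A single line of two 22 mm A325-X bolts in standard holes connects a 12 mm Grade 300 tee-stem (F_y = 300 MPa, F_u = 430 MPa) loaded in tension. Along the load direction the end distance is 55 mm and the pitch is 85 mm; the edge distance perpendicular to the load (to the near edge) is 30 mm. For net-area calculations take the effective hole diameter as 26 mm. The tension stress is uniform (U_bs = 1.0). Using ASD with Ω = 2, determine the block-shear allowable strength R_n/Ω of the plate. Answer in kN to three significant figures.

Shear plane L_v = 55 + 1·85 = 140 mm; A_gv = 140 × 12 = 1680 mm².
A_nv = (140 − 1.5·26) × 12 = 1212 mm².
A_nt = (30 − 0.5·26) × 12 = 204 mm².
0.6 F_u A_nv = 312.7 kN; 0.6 F_y A_gv = 302.4 kN → shear yielding governs the shear term.
R_n = 302.4 + 1.0 × 430 × 204 / 1000 = 390.1 kN.
Allowable strength R_n/Ω = 390.1 / 2 = 195 kN.

195 kN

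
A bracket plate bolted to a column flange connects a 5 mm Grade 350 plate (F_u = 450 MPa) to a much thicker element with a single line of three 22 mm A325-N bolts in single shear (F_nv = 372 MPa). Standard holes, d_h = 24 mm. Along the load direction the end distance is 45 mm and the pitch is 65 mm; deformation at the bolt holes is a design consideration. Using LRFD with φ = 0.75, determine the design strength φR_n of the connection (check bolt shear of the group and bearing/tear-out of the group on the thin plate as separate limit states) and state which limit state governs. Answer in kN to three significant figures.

Bolt shear: A_b = π·22²/4 = 380.1 mm²; R_n = 372 × 380.1 × 3 × 1 / 1000 = 424.2 kN → 0.75 × 424.2 = 318 kN.
Bearing (1.2 l_c t F_u ≤ 2.4 d t F_u): upper limit = 2.4·22·5·450 / 1000 = 118.8 kN.
  Edge l_c = 45 − 24/2 = 33 → r_n = 89.1 kN; interior l_c = 65 − 24 = 41 → r_n = 110.7 kN.
  R_n,bearing = 1·89.1 + 2·110.7 = 310.5 kN → 0.75 × 310.5 = 233 kN.
Bearing governs: 233 kN.

233 kN (bearing governs)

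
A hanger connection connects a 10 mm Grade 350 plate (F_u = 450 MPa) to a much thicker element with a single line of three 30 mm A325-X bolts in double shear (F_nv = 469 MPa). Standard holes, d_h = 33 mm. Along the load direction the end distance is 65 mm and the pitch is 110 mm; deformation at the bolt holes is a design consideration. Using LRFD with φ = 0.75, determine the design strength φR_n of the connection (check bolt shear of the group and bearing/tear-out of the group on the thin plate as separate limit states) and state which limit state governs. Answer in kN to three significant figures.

Bolt shear: A_b = π·30²/4 = 706.9 mm²; R_n = 469 × 706.9 × 3 × 2 / 1000 = 1989 kN → 0.75 × 1989 = 1490 kN.
Bearing (1.2 l_c t F_u ≤ 2.4 d t F_u): upper limit = 2.4·30·10·450 / 1000 = 324 kN.
  Edge l_c = 65 − 33/2 = 48.5 → r_n = 261.9 kN; interior l_c = 110 − 33 = 77 → r_n = 324 kN.
  R_n,bearing = 1·261.9 + 2·324 = 909.9 kN → 0.75 × 909.9 = 682 kN.
Bearing governs: 682 kN.

682 kN (bearing governs)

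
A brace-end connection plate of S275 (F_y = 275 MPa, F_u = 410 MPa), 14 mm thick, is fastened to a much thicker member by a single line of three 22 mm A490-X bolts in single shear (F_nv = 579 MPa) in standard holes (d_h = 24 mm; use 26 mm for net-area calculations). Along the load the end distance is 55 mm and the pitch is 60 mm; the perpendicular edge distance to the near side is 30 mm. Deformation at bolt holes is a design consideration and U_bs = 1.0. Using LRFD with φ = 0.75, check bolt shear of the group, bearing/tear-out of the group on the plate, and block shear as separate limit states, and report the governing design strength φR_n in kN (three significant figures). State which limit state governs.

357 kN (block shear governs)

Bolt shear: A_b = π·22²/4 = 380.1 mm²; R_n = 579 × 380.1 × 3 × 1 / 1000 = 660.3 kN → 0.75 × 660.3 = 495 kN.
Bearing: edge l_c = 43, r_n = 296.2 kN; interior l_c = 36, r_n = 248 kN; R_n = 296.2 + 2·248 = 792.1 kN → 594 kN.
Block shear: A_gv = 2450, A_nv = 1540, A_nt = 238 mm²; R_n = min(0.6F_uA_nv, 0.6F_yA_gv) + U_bs·F_u·A_nt = 476.4 kN → 357 kN.
Block shear governs: 357 kN.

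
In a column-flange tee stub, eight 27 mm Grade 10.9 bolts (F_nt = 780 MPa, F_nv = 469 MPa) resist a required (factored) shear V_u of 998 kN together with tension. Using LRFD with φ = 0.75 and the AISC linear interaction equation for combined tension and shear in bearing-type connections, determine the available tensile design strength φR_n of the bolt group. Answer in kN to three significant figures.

A_b = π·27²/4 = 572.6 mm²; f_rv = 998 × 1000 / (8 × 572.6) = 217.9 MPa.
F'_nt = 1.3 F_nt − (F_nt / φF_nv) f_rv = 1.3·780 − (780/(0.75·469))·217.9 = 530.8 MPa, capped at F_nt → F'_nt = 530.8 MPa.
R_n = F'_nt · A_b · n = 530.8 × 572.6 × 8 / 1000 = 2432 kN.
Design strength φR_n = 0.75 × 2432 = 1820 kN.

1820 kN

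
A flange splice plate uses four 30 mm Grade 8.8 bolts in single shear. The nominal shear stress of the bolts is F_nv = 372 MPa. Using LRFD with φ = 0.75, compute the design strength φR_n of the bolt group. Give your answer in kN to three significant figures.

789 kN

A_b = π × 30² / 4 = 706.9 mm².
R_n = F_nv · A_b · n · n_s = 372 × 706.9 × 4 × 1 / 1000 = 1052 kN.
Design strength φR_n = 0.75 × 1052 = 789 kN.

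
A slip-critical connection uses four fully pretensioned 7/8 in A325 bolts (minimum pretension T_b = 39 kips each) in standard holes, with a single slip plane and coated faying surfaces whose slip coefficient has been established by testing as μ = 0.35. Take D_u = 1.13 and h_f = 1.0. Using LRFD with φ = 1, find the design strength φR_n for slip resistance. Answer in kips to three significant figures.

R_n = μ · D_u · h_f · T_b · n_s · n_b = 0.35 × 1.13 × 1.0 × 39 × 1 × 4 = 61.7 kips.
Design strength φR_n = 1 × 61.7 = 61.7 kips.

61.7 kips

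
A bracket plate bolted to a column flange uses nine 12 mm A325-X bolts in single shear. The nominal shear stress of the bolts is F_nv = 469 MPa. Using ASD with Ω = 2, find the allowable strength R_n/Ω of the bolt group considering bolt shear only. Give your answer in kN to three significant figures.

A_b = π × 12² / 4 = 113.1 mm².
R_n = F_nv · A_b · n · n_s = 469 × 113.1 × 9 × 1 / 1000 = 477.4 kN.
Allowable strength R_n/Ω = 477.4 / 2 = 239 kN.

239 kN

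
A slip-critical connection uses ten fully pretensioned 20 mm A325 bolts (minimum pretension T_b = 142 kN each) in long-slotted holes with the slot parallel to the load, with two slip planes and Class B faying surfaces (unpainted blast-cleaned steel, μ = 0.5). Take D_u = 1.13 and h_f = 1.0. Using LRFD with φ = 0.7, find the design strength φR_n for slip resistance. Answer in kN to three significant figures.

1120 kN

R_n = μ · D_u · h_f · T_b · n_s · n_b = 0.5 × 1.13 × 1.0 × 142 × 2 × 10 = 1605 kN.
Design strength φR_n = 0.7 × 1605 = 1120 kN.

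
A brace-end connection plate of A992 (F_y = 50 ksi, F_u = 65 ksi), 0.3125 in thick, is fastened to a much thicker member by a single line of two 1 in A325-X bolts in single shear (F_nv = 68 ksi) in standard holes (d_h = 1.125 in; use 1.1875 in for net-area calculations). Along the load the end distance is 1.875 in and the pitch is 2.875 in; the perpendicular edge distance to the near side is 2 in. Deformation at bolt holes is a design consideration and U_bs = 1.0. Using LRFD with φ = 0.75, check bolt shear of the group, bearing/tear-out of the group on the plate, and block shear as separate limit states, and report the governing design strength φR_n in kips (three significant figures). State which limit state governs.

Bolt shear: A_b = π·1²/4 = 0.7854 in²; R_n = 68 × 0.7854 × 2 × 1 = 106.8 kips → 0.75 × 106.8 = 80.1 kips.
Bearing: edge l_c = 1.312, r_n = 31.99 kips; interior l_c = 1.75, r_n = 42.66 kips; R_n = 31.99 + 1·42.66 = 74.65 kips → 56 kips.
Block shear: A_gv = 1.484, A_nv = 0.9277, A_nt = 0.4395 in²; R_n = min(0.6F_uA_nv, 0.6F_yA_gv) + U_bs·F_u·A_nt = 64.75 kips → 48.6 kips.
Block shear governs: 48.6 kips.

48.6 kips (block shear governs)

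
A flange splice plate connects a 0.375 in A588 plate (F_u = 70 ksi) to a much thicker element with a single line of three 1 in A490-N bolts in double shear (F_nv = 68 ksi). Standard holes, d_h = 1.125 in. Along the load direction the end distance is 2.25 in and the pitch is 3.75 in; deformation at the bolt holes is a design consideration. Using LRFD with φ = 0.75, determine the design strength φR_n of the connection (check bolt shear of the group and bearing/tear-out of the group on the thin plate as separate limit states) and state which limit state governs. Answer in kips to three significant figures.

Bolt shear: A_b = π·1²/4 = 0.7854 in²; R_n = 68 × 0.7854 × 3 × 2 = 320.4 kips → 0.75 × 320.4 = 240 kips.
Bearing (1.2 l_c t F_u ≤ 2.4 d t F_u): upper limit = 2.4·1·0.375·70 = 63 kips.
  Edge l_c = 2.25 − 1.125/2 = 1.688 → r_n = 53.16 kips; interior l_c = 3.75 − 1.125 = 2.625 → r_n = 63 kips.
  R_n,bearing = 1·53.16 + 2·63 = 179.2 kips → 0.75 × 179.2 = 134 kips.
Bearing governs: 134 kips.

134 kips (bearing governs)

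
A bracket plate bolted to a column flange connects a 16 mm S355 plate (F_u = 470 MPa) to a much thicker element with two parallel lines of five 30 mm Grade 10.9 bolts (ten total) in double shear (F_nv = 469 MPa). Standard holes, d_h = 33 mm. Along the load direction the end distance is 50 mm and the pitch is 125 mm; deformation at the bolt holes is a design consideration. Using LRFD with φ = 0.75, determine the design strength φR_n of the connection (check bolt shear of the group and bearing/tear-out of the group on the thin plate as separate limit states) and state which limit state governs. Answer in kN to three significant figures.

Bolt shear: A_b = π·30²/4 = 706.9 mm²; R_n = 469 × 706.9 × 10 × 2 / 1000 = 6630 kN → 0.75 × 6630 = 4970 kN.
Bearing (1.2 l_c t F_u ≤ 2.4 d t F_u): upper limit = 2.4·30·16·470 / 1000 = 541.4 kN.
  Edge l_c = 50 − 33/2 = 33.5 → r_n = 302.3 kN; interior l_c = 125 − 33 = 92 → r_n = 541.4 kN.
  R_n,bearing = 2·302.3 + 8·541.4 = 4936 kN → 0.75 × 4936 = 3700 kN.
Bearing governs: 3700 kN.

3700 kN (bearing governs)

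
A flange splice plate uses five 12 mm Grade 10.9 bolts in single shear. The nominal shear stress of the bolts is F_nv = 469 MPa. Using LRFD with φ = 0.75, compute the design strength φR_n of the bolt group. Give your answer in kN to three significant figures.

199 kN

A_b = π × 12² / 4 = 113.1 mm².
R_n = F_nv · A_b · n · n_s = 469 × 113.1 × 5 × 1 / 1000 = 265.2 kN.
Design strength φR_n = 0.75 × 265.2 = 199 kN.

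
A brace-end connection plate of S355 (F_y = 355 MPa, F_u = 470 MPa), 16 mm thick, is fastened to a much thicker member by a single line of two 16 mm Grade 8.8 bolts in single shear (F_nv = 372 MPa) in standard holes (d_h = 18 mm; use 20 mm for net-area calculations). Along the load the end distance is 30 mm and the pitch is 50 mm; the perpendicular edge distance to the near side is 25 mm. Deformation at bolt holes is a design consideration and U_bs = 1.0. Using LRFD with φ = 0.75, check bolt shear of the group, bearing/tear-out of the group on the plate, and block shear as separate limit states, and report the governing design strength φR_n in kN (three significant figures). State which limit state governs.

Bolt shear: A_b = π·16²/4 = 201.1 mm²; R_n = 372 × 201.1 × 2 × 1 / 1000 = 149.6 kN → 0.75 × 149.6 = 112 kN.
Bearing: edge l_c = 21, r_n = 189.5 kN; interior l_c = 32, r_n = 288.8 kN; R_n = 189.5 + 1·288.8 = 478.3 kN → 359 kN.
Block shear: A_gv = 1280, A_nv = 800, A_nt = 240 mm²; R_n = min(0.6F_uA_nv, 0.6F_yA_gv) + U_bs·F_u·A_nt = 338.4 kN → 254 kN.
Bolt shear governs: 112 kN.

112 kN (bolt shear governs)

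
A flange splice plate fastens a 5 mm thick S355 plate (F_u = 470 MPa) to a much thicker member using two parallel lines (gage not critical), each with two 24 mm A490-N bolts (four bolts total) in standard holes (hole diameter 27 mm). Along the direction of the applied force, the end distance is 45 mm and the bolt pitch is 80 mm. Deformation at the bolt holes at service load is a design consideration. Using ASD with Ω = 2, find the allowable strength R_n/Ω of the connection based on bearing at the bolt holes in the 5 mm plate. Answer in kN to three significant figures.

224 kN

Per bolt r_n = 1.2 l_c t F_u ≤ 2.4 d t F_u; upper limit = 2.4 × 24 × 5 × 470 / 1000 = 135.4 kN.
Edge bolt: l_c = 45 − 27/2 = 31.5 mm → 1.2 × 31.5 × 5 × 470 / 1000 = 88.83 → r_n = 88.83 kN.
Interior bolts: l_c = 80 − 27 = 53 mm → 1.2 × 53 × 5 × 470 / 1000 = 149.5 → r_n = 135.4 kN.
R_n = 2 × 88.83 + 2 × 135.4 = 448.4 kN.
Allowable strength R_n/Ω = 448.4 / 2 = 224 kN.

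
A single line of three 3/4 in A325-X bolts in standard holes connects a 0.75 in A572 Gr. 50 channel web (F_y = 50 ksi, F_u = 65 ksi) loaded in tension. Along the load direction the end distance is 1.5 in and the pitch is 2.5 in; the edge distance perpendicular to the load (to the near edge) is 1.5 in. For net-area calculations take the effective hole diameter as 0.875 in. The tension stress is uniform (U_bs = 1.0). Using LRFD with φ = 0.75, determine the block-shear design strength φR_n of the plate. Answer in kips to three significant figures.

Shear plane L_v = 1.5 + 2·2.5 = 6.5 in; A_gv = 6.5 × 0.75 = 4.875 in².
A_nv = (6.5 − 2.5·0.875) × 0.75 = 3.234 in².
A_nt = (1.5 − 0.5·0.875) × 0.75 = 0.7969 in².
0.6 F_u A_nv = 126.1 kips; 0.6 F_y A_gv = 146.2 kips → shear rupture governs the shear term.
R_n = 126.1 + 1.0 × 65 × 0.7969 = 177.9 kips.
Design strength φR_n = 0.75 × 177.9 = 133 kips.

133 kips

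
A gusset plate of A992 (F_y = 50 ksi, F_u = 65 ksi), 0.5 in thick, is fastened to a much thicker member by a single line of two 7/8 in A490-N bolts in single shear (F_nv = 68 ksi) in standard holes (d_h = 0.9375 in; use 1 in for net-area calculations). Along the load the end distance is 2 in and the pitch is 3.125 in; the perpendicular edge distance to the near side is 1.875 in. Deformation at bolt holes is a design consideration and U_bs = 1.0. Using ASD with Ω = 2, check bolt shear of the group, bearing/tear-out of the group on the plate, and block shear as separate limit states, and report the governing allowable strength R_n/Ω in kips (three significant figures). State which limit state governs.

40.9 kips (bolt shear governs)

Bolt shear: A_b = π·0.875²/4 = 0.6013 in²; R_n = 68 × 0.6013 × 2 × 1 = 81.78 kips → 81.78 / 2 = 40.9 kips.
Bearing: edge l_c = 1.531, r_n = 59.72 kips; interior l_c = 2.188, r_n = 68.25 kips; R_n = 59.72 + 1·68.25 = 128 kips → 64 kips.
Block shear: A_gv = 2.562, A_nv = 1.812, A_nt = 0.6875 in²; R_n = min(0.6F_uA_nv, 0.6F_yA_gv) + U_bs·F_u·A_nt = 115.4 kips → 57.7 kips.
Bolt shear governs: 40.9 kips.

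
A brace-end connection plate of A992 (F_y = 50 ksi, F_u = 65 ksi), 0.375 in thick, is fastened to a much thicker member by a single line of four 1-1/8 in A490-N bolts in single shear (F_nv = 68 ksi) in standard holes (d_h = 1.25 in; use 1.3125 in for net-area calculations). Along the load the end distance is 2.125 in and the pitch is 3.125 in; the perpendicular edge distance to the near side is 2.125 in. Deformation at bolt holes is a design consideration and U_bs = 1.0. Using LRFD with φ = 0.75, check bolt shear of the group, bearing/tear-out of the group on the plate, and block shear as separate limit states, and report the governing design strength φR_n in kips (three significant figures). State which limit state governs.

103 kips (block shear governs)

Bolt shear: A_b = π·1.125²/4 = 0.994 in²; R_n = 68 × 0.994 × 4 × 1 = 270.4 kips → 0.75 × 270.4 = 203 kips.
Bearing: edge l_c = 1.5, r_n = 43.87 kips; interior l_c = 1.875, r_n = 54.84 kips; R_n = 43.87 + 3·54.84 = 208.4 kips → 156 kips.
Block shear: A_gv = 4.312, A_nv = 2.59, A_nt = 0.5508 in²; R_n = min(0.6F_uA_nv, 0.6F_yA_gv) + U_bs·F_u·A_nt = 136.8 kips → 103 kips.
Block shear governs: 103 kips.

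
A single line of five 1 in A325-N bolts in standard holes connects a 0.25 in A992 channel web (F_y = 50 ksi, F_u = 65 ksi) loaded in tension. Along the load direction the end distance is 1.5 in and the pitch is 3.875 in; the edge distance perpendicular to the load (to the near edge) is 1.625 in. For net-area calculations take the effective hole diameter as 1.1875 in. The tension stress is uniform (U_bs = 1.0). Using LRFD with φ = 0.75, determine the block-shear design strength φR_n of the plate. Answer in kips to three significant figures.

Shear plane L_v = 1.5 + 4·3.875 = 17 in; A_gv = 17 × 0.25 = 4.25 in².
A_nv = (17 − 4.5·1.1875) × 0.25 = 2.914 in².
A_nt = (1.625 − 0.5·1.1875) × 0.25 = 0.2578 in².
0.6 F_u A_nv = 113.6 kips; 0.6 F_y A_gv = 127.5 kips → shear rupture governs the shear term.
R_n = 113.6 + 1.0 × 65 × 0.2578 = 130.4 kips.
Design strength φR_n = 0.75 × 130.4 = 97.8 kips.

97.8 kips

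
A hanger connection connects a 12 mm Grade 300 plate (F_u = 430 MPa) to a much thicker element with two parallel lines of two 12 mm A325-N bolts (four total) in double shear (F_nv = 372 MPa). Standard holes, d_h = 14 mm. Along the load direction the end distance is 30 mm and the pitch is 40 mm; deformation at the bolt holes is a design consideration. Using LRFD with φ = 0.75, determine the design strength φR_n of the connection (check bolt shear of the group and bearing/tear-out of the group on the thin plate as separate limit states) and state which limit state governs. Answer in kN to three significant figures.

252 kN (bolt shear governs)

Bolt shear: A_b = π·12²/4 = 113.1 mm²; R_n = 372 × 113.1 × 4 × 2 / 1000 = 336.6 kN → 0.75 × 336.6 = 252 kN.
Bearing (1.2 l_c t F_u ≤ 2.4 d t F_u): upper limit = 2.4·12·12·430 / 1000 = 148.6 kN.
  Edge l_c = 30 − 14/2 = 23 → r_n = 142.4 kN; interior l_c = 40 − 14 = 26 → r_n = 148.6 kN.
  R_n,bearing = 2·142.4 + 2·148.6 = 582 kN → 0.75 × 582 = 437 kN.
Bolt shear governs: 252 kN.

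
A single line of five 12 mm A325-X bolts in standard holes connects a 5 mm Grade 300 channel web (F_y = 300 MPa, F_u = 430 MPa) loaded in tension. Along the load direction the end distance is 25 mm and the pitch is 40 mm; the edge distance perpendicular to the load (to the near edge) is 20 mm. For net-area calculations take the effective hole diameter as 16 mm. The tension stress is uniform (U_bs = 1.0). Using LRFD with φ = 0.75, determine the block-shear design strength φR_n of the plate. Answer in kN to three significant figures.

Shear plane L_v = 25 + 4·40 = 185 mm; A_gv = 185 × 5 = 925 mm².
A_nv = (185 − 4.5·16) × 5 = 565 mm².
A_nt = (20 − 0.5·16) × 5 = 60 mm².
0.6 F_u A_nv = 145.8 kN; 0.6 F_y A_gv = 166.5 kN → shear rupture governs the shear term.
R_n = 145.8 + 1.0 × 430 × 60 / 1000 = 171.6 kN.
Design strength φR_n = 0.75 × 171.6 = 129 kN.

129 kN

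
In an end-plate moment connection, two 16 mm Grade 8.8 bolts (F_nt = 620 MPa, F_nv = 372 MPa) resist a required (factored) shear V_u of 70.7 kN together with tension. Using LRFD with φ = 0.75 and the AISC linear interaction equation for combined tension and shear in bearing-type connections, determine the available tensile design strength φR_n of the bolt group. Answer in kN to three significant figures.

125 kN

A_b = π·16²/4 = 201.1 mm²; f_rv = 70.7 × 1000 / (2 × 201.1) = 175.8 MPa.
F'_nt = 1.3 F_nt − (F_nt / φF_nv) f_rv = 1.3·620 − (620/(0.75·372))·175.8 = 415.3 MPa, capped at F_nt → F'_nt = 415.3 MPa.
R_n = F'_nt · A_b · n = 415.3 × 201.1 × 2 / 1000 = 167 kN.
Design strength φR_n = 0.75 × 167 = 125 kN.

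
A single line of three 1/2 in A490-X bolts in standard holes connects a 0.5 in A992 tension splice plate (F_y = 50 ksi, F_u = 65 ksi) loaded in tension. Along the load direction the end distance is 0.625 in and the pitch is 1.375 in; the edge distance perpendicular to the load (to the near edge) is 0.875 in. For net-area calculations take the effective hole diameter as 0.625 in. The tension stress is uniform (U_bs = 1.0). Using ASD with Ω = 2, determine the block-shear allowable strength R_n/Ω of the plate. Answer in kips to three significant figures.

26.8 kips

Shear plane L_v = 0.625 + 2·1.375 = 3.375 in; A_gv = 3.375 × 0.5 = 1.688 in².
A_nv = (3.375 − 2.5·0.625) × 0.5 = 0.9062 in².
A_nt = (0.875 − 0.5·0.625) × 0.5 = 0.2812 in².
0.6 F_u A_nv = 35.34 kips; 0.6 F_y A_gv = 50.62 kips → shear rupture governs the shear term.
R_n = 35.34 + 1.0 × 65 × 0.2812 = 53.62 kips.
Allowable strength R_n/Ω = 53.62 / 2 = 26.8 kips.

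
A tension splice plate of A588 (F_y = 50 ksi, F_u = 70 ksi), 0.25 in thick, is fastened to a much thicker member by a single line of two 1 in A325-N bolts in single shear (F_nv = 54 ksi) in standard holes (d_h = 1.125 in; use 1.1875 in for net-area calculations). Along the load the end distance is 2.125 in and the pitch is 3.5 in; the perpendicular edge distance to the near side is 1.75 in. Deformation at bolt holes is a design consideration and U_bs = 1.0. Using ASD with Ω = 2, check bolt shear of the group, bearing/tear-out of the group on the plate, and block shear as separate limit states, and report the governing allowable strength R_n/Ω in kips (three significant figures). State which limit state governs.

30.3 kips (block shear governs)

Bolt shear: A_b = π·1²/4 = 0.7854 in²; R_n = 54 × 0.7854 × 2 × 1 = 84.82 kips → 84.82 / 2 = 42.4 kips.
Bearing: edge l_c = 1.562, r_n = 32.81 kips; interior l_c = 2.375, r_n = 42 kips; R_n = 32.81 + 1·42 = 74.81 kips → 37.4 kips.
Block shear: A_gv = 1.406, A_nv = 0.9609, A_nt = 0.2891 in²; R_n = min(0.6F_uA_nv, 0.6F_yA_gv) + U_bs·F_u·A_nt = 60.59 kips → 30.3 kips.
Block shear governs: 30.3 kips.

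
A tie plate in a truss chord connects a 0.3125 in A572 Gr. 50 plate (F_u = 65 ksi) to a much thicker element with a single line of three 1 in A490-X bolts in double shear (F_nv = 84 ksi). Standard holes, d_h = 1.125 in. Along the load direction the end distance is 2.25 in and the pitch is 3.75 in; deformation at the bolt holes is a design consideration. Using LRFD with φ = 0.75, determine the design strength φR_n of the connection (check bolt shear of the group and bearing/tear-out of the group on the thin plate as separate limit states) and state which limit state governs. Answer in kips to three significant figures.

Bolt shear: A_b = π·1²/4 = 0.7854 in²; R_n = 84 × 0.7854 × 3 × 2 = 395.8 kips → 0.75 × 395.8 = 297 kips.
Bearing (1.2 l_c t F_u ≤ 2.4 d t F_u): upper limit = 2.4·1·0.3125·65 = 48.75 kips.
  Edge l_c = 2.25 − 1.125/2 = 1.688 → r_n = 41.13 kips; interior l_c = 3.75 − 1.125 = 2.625 → r_n = 48.75 kips.
  R_n,bearing = 1·41.13 + 2·48.75 = 138.6 kips → 0.75 × 138.6 = 104 kips.
Bearing governs: 104 kips.

104 kips (bearing governs)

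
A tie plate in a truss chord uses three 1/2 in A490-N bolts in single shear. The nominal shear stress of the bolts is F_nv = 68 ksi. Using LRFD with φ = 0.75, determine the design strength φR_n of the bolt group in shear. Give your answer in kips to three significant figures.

A_b = π × 0.5² / 4 = 0.1963 in².
R_n = F_nv · A_b · n · n_s = 68 × 0.1963 × 3 × 1 = 40.06 kips.
Design strength φR_n = 0.75 × 40.06 = 30 kips.

30 kips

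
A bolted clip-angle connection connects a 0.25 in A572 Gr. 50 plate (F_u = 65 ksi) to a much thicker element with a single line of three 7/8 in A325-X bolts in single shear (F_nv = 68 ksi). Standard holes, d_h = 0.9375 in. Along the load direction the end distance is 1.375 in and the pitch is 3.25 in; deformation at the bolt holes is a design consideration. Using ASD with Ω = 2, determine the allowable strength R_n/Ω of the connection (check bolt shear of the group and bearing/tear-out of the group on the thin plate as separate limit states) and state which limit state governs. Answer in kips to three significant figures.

43 kips (bearing governs)

Bolt shear: A_b = π·0.875²/4 = 0.6013 in²; R_n = 68 × 0.6013 × 3 × 1 = 122.7 kips → 122.7 / 2 = 61.3 kips.
Bearing (1.2 l_c t F_u ≤ 2.4 d t F_u): upper limit = 2.4·0.875·0.25·65 = 34.12 kips.
  Edge l_c = 1.375 − 0.9375/2 = 0.9062 → r_n = 17.67 kips; interior l_c = 3.25 − 0.9375 = 2.312 → r_n = 34.12 kips.
  R_n,bearing = 1·17.67 + 2·34.12 = 85.92 kips → 85.92 / 2 = 43 kips.
Bearing governs: 43 kips.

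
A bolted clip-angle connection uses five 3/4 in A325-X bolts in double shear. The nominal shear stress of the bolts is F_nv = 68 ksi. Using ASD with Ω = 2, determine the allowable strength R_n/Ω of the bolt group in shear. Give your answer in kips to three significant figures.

A_b = π × 0.75² / 4 = 0.4418 in².
R_n = F_nv · A_b · n · n_s = 68 × 0.4418 × 5 × 2 = 300.4 kips.
Allowable strength R_n/Ω = 300.4 / 2 = 150 kips.

150 kips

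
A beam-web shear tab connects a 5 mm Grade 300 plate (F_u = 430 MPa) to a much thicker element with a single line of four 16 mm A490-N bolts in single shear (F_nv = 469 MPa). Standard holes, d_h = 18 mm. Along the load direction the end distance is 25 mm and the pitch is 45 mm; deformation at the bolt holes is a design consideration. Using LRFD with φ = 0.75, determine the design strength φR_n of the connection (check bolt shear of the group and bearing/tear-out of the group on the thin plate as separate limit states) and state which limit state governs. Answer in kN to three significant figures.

Bolt shear: A_b = π·16²/4 = 201.1 mm²; R_n = 469 × 201.1 × 4 × 1 / 1000 = 377.2 kN → 0.75 × 377.2 = 283 kN.
Bearing (1.2 l_c t F_u ≤ 2.4 d t F_u): upper limit = 2.4·16·5·430 / 1000 = 82.56 kN.
  Edge l_c = 25 − 18/2 = 16 → r_n = 41.28 kN; interior l_c = 45 − 18 = 27 → r_n = 69.66 kN.
  R_n,bearing = 1·41.28 + 3·69.66 = 250.3 kN → 0.75 × 250.3 = 188 kN.
Bearing governs: 188 kN.

188 kN (bearing governs)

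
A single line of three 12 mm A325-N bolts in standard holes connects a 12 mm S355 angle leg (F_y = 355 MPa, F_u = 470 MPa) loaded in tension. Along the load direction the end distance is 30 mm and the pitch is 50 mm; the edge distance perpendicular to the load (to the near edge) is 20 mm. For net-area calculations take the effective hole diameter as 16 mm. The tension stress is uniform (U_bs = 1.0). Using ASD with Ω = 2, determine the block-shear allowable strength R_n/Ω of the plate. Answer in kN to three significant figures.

186 kN

Shear plane L_v = 30 + 2·50 = 130 mm; A_gv = 130 × 12 = 1560 mm².
A_nv = (130 − 2.5·16) × 12 = 1080 mm².
A_nt = (20 − 0.5·16) × 12 = 144 mm².
0.6 F_u A_nv = 304.6 kN; 0.6 F_y A_gv = 332.3 kN → shear rupture governs the shear term.
R_n = 304.6 + 1.0 × 470 × 144 / 1000 = 372.2 kN.
Allowable strength R_n/Ω = 372.2 / 2 = 186 kN.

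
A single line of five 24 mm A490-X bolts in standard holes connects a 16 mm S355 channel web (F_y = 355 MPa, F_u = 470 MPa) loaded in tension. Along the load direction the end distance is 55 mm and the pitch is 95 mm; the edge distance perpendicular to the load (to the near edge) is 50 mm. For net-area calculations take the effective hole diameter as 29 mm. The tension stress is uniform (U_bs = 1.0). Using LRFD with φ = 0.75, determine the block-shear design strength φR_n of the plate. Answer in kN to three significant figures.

Shear plane L_v = 55 + 4·95 = 435 mm; A_gv = 435 × 16 = 6960 mm².
A_nv = (435 − 4.5·29) × 16 = 4872 mm².
A_nt = (50 − 0.5·29) × 16 = 568 mm².
0.6 F_u A_nv = 1374 kN; 0.6 F_y A_gv = 1482 kN → shear rupture governs the shear term.
R_n = 1374 + 1.0 × 470 × 568 / 1000 = 1641 kN.
Design strength φR_n = 0.75 × 1641 = 1230 kN.

1230 kN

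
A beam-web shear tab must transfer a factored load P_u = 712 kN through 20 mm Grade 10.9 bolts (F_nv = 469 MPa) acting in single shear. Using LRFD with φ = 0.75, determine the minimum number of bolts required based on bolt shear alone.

7 bolts

A_b = π·20²/4 = 314.2 mm².
Per-bolt design strength φR_n = 0.75 × 469 × 314.2 × 1 / 1000 = 110.5 kN.
n ≥ 712 / 110.5 = 6.443 → use 7 bolts.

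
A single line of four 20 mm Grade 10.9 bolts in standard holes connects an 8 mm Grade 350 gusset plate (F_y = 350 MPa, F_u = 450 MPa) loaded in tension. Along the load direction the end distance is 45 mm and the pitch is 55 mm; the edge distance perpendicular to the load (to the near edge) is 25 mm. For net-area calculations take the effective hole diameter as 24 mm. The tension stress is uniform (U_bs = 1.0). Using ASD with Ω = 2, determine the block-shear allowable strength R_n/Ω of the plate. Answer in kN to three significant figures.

Shear plane L_v = 45 + 3·55 = 210 mm; A_gv = 210 × 8 = 1680 mm².
A_nv = (210 − 3.5·24) × 8 = 1008 mm².
A_nt = (25 − 0.5·24) × 8 = 104 mm².
0.6 F_u A_nv = 272.2 kN; 0.6 F_y A_gv = 352.8 kN → shear rupture governs the shear term.
R_n = 272.2 + 1.0 × 450 × 104 / 1000 = 319 kN.
Allowable strength R_n/Ω = 319 / 2 = 159 kN.

159 kN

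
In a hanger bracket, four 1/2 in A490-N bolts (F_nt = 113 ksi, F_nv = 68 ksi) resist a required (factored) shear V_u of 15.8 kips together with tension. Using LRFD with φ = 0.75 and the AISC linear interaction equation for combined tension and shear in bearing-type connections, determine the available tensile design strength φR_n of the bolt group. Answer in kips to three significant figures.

A_b = π·0.5²/4 = 0.1963 in²; f_rv = 15.8 / (4 × 0.1963) = 20.12 ksi.
F'_nt = 1.3 F_nt − (F_nt / φF_nv) f_rv = 1.3·113 − (113/(0.75·68))·20.12 = 102.3 ksi, capped at F_nt → F'_nt = 102.3 ksi.
R_n = F'_nt · A_b · n = 102.3 × 0.1963 × 4 = 80.37 kips.
Design strength φR_n = 0.75 × 80.37 = 60.3 kips.

60.3 kips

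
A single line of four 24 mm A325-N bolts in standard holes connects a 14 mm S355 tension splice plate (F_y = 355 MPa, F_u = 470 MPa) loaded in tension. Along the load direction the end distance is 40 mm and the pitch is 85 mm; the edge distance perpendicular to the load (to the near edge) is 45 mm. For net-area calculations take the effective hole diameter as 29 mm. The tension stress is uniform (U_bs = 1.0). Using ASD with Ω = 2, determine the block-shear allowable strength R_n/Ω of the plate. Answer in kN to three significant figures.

Shear plane L_v = 40 + 3·85 = 295 mm; A_gv = 295 × 14 = 4130 mm².
A_nv = (295 − 3.5·29) × 14 = 2709 mm².
A_nt = (45 − 0.5·29) × 14 = 427 mm².
0.6 F_u A_nv = 763.9 kN; 0.6 F_y A_gv = 879.7 kN → shear rupture governs the shear term.
R_n = 763.9 + 1.0 × 470 × 427 / 1000 = 964.6 kN.
Allowable strength R_n/Ω = 964.6 / 2 = 482 kN.

482 kN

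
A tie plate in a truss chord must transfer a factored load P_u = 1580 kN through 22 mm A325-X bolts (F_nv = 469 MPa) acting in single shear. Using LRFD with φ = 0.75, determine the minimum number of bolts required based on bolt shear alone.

12 bolts

A_b = π·22²/4 = 380.1 mm².
Per-bolt design strength φR_n = 0.75 × 469 × 380.1 × 1 / 1000 = 133.7 kN.
n ≥ 1580 / 133.7 = 11.82 → use 12 bolts.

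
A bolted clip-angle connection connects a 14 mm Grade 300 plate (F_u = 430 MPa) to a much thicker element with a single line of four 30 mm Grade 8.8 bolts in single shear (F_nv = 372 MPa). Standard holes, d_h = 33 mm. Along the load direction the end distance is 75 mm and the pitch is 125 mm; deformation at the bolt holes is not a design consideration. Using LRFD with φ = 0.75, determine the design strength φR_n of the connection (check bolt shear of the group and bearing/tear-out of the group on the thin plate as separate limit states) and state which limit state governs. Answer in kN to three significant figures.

789 kN (bolt shear governs)

Bolt shear: A_b = π·30²/4 = 706.9 mm²; R_n = 372 × 706.9 × 4 × 1 / 1000 = 1052 kN → 0.75 × 1052 = 789 kN.
Bearing (1.5 l_c t F_u ≤ 3.0 d t F_u): upper limit = 3.0·30·14·430 / 1000 = 541.8 kN.
  Edge l_c = 75 − 33/2 = 58.5 → r_n = 528.3 kN; interior l_c = 125 − 33 = 92 → r_n = 541.8 kN.
  R_n,bearing = 1·528.3 + 3·541.8 = 2154 kN → 0.75 × 2154 = 1620 kN.
Bolt shear governs: 789 kN.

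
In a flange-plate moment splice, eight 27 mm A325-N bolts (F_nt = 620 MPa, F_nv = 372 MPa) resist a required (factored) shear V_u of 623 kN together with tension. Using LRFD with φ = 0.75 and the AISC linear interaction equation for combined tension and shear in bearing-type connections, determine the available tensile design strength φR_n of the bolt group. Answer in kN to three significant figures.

1730 kN

A_b = π·27²/4 = 572.6 mm²; f_rv = 623 × 1000 / (8 × 572.6) = 136 MPa.
F'_nt = 1.3 F_nt − (F_nt / φF_nv) f_rv = 1.3·620 − (620/(0.75·372))·136 = 503.7 MPa, capped at F_nt → F'_nt = 503.7 MPa.
R_n = F'_nt · A_b · n = 503.7 × 572.6 × 8 / 1000 = 2307 kN.
Design strength φR_n = 0.75 × 2307 = 1730 kN.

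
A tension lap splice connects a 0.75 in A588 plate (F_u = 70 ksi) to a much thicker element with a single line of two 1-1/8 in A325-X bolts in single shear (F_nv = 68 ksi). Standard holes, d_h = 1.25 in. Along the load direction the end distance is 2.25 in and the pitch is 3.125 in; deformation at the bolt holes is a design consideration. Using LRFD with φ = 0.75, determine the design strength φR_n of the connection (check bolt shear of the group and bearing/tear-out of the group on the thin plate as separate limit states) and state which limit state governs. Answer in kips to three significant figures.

101 kips (bolt shear governs)

Bolt shear: A_b = π·1.125²/4 = 0.994 in²; R_n = 68 × 0.994 × 2 × 1 = 135.2 kips → 0.75 × 135.2 = 101 kips.
Bearing (1.2 l_c t F_u ≤ 2.4 d t F_u): upper limit = 2.4·1.125·0.75·70 = 141.8 kips.
  Edge l_c = 2.25 − 1.25/2 = 1.625 → r_n = 102.4 kips; interior l_c = 3.125 − 1.25 = 1.875 → r_n = 118.1 kips.
  R_n,bearing = 1·102.4 + 1·118.1 = 220.5 kips → 0.75 × 220.5 = 165 kips.
Bolt shear governs: 101 kips.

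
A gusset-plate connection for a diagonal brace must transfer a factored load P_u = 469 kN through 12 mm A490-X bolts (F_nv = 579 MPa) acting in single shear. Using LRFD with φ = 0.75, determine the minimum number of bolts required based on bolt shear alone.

A_b = π·12²/4 = 113.1 mm².
Per-bolt design strength φR_n = 0.75 × 579 × 113.1 × 1 / 1000 = 49.11 kN.
n ≥ 469 / 49.11 = 9.55 → use 10 bolts.

10 bolts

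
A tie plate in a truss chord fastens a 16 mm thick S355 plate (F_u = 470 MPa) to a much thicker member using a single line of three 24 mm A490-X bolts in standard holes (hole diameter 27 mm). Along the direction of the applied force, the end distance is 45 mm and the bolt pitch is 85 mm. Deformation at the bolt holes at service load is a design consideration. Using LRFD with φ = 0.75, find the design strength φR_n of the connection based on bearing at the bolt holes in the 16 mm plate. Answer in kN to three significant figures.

Per bolt r_n = 1.2 l_c t F_u ≤ 2.4 d t F_u; upper limit = 2.4 × 24 × 16 × 470 / 1000 = 433.2 kN.
Edge bolt: l_c = 45 − 27/2 = 31.5 mm → 1.2 × 31.5 × 16 × 470 / 1000 = 284.3 → r_n = 284.3 kN.
Interior bolts: l_c = 85 − 27 = 58 mm → 1.2 × 58 × 16 × 470 / 1000 = 523.4 → r_n = 433.2 kN.
R_n = 1 × 284.3 + 2 × 433.2 = 1151 kN.
Design strength φR_n = 0.75 × 1151 = 863 kN.

863 kN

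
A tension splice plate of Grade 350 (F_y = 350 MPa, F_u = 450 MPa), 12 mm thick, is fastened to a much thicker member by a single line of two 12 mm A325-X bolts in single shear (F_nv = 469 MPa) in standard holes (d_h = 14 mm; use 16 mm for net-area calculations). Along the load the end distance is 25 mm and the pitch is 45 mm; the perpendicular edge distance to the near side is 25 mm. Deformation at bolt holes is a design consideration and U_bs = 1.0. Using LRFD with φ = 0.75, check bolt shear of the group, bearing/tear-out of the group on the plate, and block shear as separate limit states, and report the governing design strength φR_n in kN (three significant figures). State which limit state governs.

Bolt shear: A_b = π·12²/4 = 113.1 mm²; R_n = 469 × 113.1 × 2 × 1 / 1000 = 106.1 kN → 0.75 × 106.1 = 79.6 kN.
Bearing: edge l_c = 18, r_n = 116.6 kN; interior l_c = 31, r_n = 155.5 kN; R_n = 116.6 + 1·155.5 = 272.2 kN → 204 kN.
Block shear: A_gv = 840, A_nv = 552, A_nt = 204 mm²; R_n = min(0.6F_uA_nv, 0.6F_yA_gv) + U_bs·F_u·A_nt = 240.8 kN → 181 kN.
Bolt shear governs: 79.6 kN.

79.6 kN (bolt shear governs)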